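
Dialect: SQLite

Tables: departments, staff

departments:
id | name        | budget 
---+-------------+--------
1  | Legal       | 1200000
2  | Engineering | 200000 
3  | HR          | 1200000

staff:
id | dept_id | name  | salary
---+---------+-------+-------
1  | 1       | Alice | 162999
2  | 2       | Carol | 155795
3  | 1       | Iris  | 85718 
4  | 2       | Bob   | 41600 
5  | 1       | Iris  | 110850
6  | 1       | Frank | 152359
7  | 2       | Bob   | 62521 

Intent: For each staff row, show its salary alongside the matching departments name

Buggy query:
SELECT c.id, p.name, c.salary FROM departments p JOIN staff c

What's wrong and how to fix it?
Bug: JOIN with no ON clause produces a cartesian product; every staff row pairs with every departments row

Fix: Add ON c.dept_id = p.id to the JOIN

Corrected query:
SELECT c.id, p.name, c.salary FROM departments p JOIN staff c ON c.dept_id = p.id

Result:
id | name        | salary
---+-------------+-------
1  | Legal       | 162999
2  | Engineering | 155795
3  | Legal       | 85718 
4  | Engineering | 41600 
5  | Legal       | 110850
6  | Legal       | 152359
7  | Engineering | 62521 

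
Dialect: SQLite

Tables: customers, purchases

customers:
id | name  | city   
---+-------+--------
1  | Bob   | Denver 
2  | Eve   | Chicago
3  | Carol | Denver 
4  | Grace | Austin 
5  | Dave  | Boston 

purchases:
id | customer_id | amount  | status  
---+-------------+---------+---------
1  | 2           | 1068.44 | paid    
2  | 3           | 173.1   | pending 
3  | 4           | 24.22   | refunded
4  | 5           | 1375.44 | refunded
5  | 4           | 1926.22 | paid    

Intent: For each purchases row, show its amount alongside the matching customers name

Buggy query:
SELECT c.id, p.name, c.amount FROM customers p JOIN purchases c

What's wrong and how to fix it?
Bug: Missing join condition: each purchases row is matched to all customers rows instead of just its own

Fix: Specify the join condition linking the foreign key to the parent id

Corrected query:
SELECT c.id, p.name, c.amount FROM customers p JOIN purchases c ON c.customer_id = p.id

Result:
id | name  | amount 
---+-------+--------
1  | Eve   | 1068.44
2  | Carol | 173.1  
3  | Grace | 24.22  
4  | Dave  | 1375.44
5  | Grace | 1926.22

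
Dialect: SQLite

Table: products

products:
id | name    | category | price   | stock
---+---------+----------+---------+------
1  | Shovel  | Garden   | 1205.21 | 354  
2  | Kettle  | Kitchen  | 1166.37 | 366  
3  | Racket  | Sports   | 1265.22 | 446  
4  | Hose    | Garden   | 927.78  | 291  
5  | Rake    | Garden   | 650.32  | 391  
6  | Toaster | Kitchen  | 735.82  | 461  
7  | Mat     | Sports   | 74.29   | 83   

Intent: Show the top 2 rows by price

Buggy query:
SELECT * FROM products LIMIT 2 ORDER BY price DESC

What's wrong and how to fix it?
Bug: ORDER BY cannot follow LIMIT; LIMIT is the final clause

Fix: Sort with ORDER BY, then apply LIMIT

Corrected query:
SELECT * FROM products ORDER BY price DESC LIMIT 2

Result:
id | name   | category | price   | stock
---+--------+----------+---------+------
3  | Racket | Sports   | 1265.22 | 446  
1  | Shovel | Garden   | 1205.21 | 354  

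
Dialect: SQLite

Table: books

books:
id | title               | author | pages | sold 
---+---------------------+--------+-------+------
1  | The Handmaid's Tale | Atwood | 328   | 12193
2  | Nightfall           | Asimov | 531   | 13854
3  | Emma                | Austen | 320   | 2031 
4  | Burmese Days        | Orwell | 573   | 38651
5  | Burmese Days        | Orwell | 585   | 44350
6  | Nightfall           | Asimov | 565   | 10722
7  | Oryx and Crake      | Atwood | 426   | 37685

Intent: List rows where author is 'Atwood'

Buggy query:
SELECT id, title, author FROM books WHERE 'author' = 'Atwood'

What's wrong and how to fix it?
Bug: Single quotes denote string literals in SQL; the column name is being compared as a constant string

Fix: Remove the quotes around the column name (or use double quotes for an identifier)

Corrected query:
SELECT id, title, author FROM books WHERE author = 'Atwood'

Result:
id | title               | author
---+---------------------+-------
1  | The Handmaid's Tale | Atwood
7  | Oryx and Crake      | Atwood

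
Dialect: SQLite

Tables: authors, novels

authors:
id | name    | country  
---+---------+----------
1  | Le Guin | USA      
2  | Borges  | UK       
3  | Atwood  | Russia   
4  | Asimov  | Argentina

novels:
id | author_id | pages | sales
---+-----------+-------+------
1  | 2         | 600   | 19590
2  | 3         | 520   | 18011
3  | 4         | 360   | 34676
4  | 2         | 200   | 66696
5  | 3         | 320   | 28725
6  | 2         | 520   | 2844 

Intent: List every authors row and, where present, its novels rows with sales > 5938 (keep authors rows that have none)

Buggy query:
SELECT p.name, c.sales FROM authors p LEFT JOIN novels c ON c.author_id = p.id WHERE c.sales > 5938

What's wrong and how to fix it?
Bug: A WHERE condition on the right-hand table after LEFT JOIN drops unmatched parents

Fix: Move the right-table condition into the ON clause so unmatched parents are kept

Corrected query:
SELECT p.name, c.sales FROM authors p LEFT JOIN novels c ON c.author_id = p.id AND c.sales > 5938

Result:
name    | sales
--------+------
Le Guin | NULL 
Borges  | 19590
Borges  | 66696
Atwood  | 18011
Atwood  | 28725
Asimov  | 34676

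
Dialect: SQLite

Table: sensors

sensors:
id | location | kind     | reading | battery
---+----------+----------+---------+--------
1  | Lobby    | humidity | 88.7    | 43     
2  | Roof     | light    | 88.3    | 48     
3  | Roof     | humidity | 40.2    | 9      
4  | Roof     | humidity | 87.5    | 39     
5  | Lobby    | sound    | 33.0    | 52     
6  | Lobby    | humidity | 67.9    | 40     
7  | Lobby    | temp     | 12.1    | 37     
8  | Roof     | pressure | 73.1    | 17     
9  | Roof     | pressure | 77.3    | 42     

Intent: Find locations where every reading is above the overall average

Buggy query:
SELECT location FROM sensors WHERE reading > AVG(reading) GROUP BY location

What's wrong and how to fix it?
Bug: WHERE evaluates per row before aggregation, so AVG() is unavailable

Fix: Use a subquery for AVG and a HAVING MIN(...) filter so the condition holds for every row in the group

Corrected query:
SELECT location FROM sensors GROUP BY location HAVING MIN(reading) > (SELECT AVG(reading) FROM sensors)

Result:
(no rows)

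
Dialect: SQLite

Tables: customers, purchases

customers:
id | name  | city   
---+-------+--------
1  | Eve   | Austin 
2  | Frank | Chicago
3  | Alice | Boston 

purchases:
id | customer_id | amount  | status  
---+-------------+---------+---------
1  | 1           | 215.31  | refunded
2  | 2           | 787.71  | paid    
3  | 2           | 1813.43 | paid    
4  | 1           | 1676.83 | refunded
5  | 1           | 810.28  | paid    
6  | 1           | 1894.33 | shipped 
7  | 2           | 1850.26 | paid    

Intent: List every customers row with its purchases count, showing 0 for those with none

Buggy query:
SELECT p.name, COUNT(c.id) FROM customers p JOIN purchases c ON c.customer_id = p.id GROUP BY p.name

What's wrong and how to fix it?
Bug: An inner join excludes parents with zero children

Fix: Switch to LEFT JOIN to retain unmatched parent rows

Corrected query:
SELECT p.name, COUNT(c.id) FROM customers p LEFT JOIN purchases c ON c.customer_id = p.id GROUP BY p.name

Result:
name  | COUNT(c.id)
------+------------
Alice | 0          
Eve   | 4          
Frank | 3          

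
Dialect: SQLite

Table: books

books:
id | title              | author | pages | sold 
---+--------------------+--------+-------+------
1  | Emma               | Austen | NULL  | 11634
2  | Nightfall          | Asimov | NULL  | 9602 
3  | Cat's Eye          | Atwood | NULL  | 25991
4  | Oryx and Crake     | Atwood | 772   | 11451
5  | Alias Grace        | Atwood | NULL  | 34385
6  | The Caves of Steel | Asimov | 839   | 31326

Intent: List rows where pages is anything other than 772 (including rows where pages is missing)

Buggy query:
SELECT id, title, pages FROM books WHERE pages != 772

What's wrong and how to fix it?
Bug: Inequality against NULL is unknown, not true; rows with NULL are dropped

Fix: Handle NULL separately with IS NULL alongside the inequality

Corrected query:
SELECT id, title, pages FROM books WHERE pages != 772 OR pages IS NULL

Result:
id | title              | pages
---+--------------------+------
1  | Emma               | NULL 
2  | Nightfall          | NULL 
3  | Cat's Eye          | NULL 
5  | Alias Grace        | NULL 
6  | The Caves of Steel | 839  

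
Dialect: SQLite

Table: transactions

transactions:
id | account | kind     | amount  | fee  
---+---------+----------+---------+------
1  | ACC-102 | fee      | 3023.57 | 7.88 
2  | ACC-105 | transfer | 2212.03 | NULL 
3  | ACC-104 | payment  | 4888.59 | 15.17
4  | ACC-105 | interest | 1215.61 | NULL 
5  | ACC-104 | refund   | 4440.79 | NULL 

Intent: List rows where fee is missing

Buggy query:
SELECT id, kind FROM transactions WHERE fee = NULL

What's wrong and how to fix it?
Bug: '= NULL' is always unknown in SQL three-valued logic, so no rows match

Fix: Replace '= NULL' with 'IS NULL'

Corrected query:
SELECT id, kind FROM transactions WHERE fee IS NULL

Result:
id | kind    
---+---------
2  | transfer
4  | interest
5  | refund  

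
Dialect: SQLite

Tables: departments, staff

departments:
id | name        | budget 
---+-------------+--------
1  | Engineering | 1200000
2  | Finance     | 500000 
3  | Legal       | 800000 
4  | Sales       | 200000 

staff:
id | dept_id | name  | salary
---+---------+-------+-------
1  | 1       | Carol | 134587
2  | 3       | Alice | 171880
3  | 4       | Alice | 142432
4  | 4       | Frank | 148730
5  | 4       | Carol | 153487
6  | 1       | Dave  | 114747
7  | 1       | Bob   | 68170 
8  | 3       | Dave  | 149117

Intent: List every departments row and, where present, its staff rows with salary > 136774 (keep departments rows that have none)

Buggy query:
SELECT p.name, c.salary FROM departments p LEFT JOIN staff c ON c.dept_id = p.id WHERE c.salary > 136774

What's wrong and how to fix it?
Bug: Filtering c.salary in WHERE discards the NULL rows produced by LEFT JOIN, turning it into an inner join

Fix: Put 'c.salary > 136774' in the JOIN's ON clause instead of WHERE

Corrected query:
SELECT p.name, c.salary FROM departments p LEFT JOIN staff c ON c.dept_id = p.id AND c.salary > 136774

Result:
name        | salary
------------+-------
Engineering | NULL  
Finance     | NULL  
Legal       | 149117
Legal       | 171880
Sales       | 142432
Sales       | 148730
Sales       | 153487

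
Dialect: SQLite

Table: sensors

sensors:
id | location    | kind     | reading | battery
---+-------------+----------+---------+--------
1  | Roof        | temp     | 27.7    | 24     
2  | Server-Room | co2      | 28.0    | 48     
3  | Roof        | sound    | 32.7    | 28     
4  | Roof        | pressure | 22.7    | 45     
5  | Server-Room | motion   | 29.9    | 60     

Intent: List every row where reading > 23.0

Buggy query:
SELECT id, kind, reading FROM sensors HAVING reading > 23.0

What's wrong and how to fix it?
Bug: HAVING filters the output of aggregation, but this query has no GROUP BY and no aggregate functions, so SQLite rejects it (HAVING clause on a non-aggregate query); the condition here is per row

Fix: Use WHERE for row-level filtering

Corrected query:
SELECT id, kind, reading FROM sensors WHERE reading > 23.0

Result:
id | kind   | reading
---+--------+--------
1  | temp   | 27.7   
2  | co2    | 28     
3  | sound  | 32.7   
5  | motion | 29.9   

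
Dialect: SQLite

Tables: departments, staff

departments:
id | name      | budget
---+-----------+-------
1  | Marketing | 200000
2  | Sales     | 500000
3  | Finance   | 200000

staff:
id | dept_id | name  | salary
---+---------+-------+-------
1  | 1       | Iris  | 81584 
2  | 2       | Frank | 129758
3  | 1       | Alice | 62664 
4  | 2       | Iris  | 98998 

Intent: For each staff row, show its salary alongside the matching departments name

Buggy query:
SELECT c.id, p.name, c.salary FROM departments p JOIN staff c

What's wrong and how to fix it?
Bug: Missing join condition: each staff row is matched to all departments rows instead of just its own

Fix: Specify the join condition linking the foreign key to the parent id

Corrected query:
SELECT c.id, p.name, c.salary FROM departments p JOIN staff c ON c.dept_id = p.id

Result:
id | name      | salary
---+-----------+-------
1  | Marketing | 81584 
2  | Sales     | 129758
3  | Marketing | 62664 
4  | Sales     | 98998 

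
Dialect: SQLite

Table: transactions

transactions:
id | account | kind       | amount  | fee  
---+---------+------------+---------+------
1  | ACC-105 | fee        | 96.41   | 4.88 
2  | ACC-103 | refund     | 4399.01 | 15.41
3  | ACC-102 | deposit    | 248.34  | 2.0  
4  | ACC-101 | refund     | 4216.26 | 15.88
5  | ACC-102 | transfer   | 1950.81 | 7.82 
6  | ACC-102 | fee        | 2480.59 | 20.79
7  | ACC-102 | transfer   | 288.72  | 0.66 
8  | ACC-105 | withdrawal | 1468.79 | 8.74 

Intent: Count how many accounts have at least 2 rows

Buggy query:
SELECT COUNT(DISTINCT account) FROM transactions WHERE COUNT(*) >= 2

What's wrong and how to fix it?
Bug: WHERE filters individual rows, not groups, so a group-level COUNT is invalid there

Fix: Use a subquery that GROUPs and filters with HAVING, then count its rows

Corrected query:
SELECT COUNT(*) FROM (SELECT account FROM transactions GROUP BY account HAVING COUNT(*) >= 2)

Result:
COUNT(*)
--------
2       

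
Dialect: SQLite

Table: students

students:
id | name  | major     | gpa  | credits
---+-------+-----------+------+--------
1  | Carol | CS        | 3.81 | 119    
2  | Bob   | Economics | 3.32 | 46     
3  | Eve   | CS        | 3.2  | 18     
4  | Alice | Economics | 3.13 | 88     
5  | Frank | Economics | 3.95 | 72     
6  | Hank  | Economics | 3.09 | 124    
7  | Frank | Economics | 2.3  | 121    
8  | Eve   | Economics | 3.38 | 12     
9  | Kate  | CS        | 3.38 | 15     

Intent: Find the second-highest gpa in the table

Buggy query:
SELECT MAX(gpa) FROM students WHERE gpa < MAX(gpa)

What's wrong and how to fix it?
Bug: MAX(gpa) on the right of the comparison is an aggregate-in-WHERE error

Fix: Put the inner MAX in a scalar subquery

Corrected query:
SELECT MAX(gpa) FROM students WHERE gpa < (SELECT MAX(gpa) FROM students)

Result:
MAX(gpa)
--------
3.81    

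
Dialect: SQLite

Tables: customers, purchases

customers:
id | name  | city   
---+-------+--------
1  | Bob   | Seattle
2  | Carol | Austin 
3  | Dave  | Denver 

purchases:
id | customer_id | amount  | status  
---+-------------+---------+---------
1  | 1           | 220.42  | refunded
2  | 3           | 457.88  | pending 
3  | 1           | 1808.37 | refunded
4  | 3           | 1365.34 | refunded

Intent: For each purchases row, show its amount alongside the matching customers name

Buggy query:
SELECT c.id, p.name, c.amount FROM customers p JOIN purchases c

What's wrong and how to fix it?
Bug: Missing join condition: each purchases row is matched to all customers rows instead of just its own

Fix: Specify the join condition linking the foreign key to the parent id

Corrected query:
SELECT c.id, p.name, c.amount FROM customers p JOIN purchases c ON c.customer_id = p.id

Result:
id | name | amount 
---+------+--------
1  | Bob  | 220.42 
2  | Dave | 457.88 
3  | Bob  | 1808.37
4  | Dave | 1365.34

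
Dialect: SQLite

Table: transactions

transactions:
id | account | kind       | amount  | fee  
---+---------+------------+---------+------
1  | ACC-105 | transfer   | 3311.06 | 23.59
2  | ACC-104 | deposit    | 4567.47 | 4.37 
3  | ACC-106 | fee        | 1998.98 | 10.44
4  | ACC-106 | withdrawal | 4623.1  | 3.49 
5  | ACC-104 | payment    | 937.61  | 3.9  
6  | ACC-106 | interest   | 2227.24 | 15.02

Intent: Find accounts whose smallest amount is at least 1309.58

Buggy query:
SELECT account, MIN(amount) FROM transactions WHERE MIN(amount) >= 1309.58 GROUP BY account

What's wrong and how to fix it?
Bug: MIN() in WHERE is a misuse of aggregate

Fix: Replace WHERE with HAVING after the GROUP BY

Corrected query:
SELECT account, MIN(amount) FROM transactions GROUP BY account HAVING MIN(amount) >= 1309.58

Result:
account | MIN(amount)
--------+------------
ACC-105 | 3311.06    
ACC-106 | 1998.98    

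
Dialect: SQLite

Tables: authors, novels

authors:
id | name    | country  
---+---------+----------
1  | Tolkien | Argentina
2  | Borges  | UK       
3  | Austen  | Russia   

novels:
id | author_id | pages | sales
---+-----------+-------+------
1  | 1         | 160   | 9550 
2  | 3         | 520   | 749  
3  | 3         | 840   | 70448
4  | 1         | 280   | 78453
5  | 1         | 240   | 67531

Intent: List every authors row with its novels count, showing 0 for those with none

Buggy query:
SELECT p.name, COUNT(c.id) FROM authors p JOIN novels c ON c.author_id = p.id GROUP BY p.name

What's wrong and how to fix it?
Bug: An inner join excludes parents with zero children

Fix: Use LEFT JOIN so parents without children still appear (COUNT(c.id) gives 0)

Corrected query:
SELECT p.name, COUNT(c.id) FROM authors p LEFT JOIN novels c ON c.author_id = p.id GROUP BY p.name

Result:
name    | COUNT(c.id)
--------+------------
Austen  | 2          
Borges  | 0          
Tolkien | 3          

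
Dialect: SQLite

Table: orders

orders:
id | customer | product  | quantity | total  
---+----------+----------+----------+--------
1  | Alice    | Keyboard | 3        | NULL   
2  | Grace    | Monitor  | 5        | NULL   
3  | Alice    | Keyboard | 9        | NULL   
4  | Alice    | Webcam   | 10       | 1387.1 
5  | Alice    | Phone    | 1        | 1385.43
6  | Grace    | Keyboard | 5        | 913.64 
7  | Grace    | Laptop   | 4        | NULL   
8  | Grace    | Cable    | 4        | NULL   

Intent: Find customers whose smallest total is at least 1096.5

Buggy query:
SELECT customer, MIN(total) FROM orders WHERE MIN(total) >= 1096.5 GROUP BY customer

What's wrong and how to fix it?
Bug: Aggregates like MIN are computed per group after WHERE runs

Fix: Replace WHERE with HAVING after the GROUP BY

Corrected query:
SELECT customer, MIN(total) FROM orders GROUP BY customer HAVING MIN(total) >= 1096.5

Result:
customer | MIN(total)
---------+-----------
Alice    | 1385.43   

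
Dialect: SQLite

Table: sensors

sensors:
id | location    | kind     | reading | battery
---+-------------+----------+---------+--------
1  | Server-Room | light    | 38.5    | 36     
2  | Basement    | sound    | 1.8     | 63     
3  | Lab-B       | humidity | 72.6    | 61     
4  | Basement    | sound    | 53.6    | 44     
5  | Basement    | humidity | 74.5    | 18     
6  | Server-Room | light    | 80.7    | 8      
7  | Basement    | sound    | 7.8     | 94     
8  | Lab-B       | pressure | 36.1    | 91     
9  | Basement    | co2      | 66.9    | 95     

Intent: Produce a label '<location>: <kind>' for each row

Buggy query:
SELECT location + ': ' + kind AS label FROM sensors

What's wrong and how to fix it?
Bug: SQLite uses || for string concatenation; + coerces text to numbers (yielding 0)

Fix: Replace + with || to concatenate text

Corrected query:
SELECT location || ': ' || kind AS label FROM sensors

Result:
label             
------------------
Server-Room: light
Basement: sound   
Lab-B: humidity   
Basement: sound   
Basement: humidity
Server-Room: light
Basement: sound   
Lab-B: pressure   
Basement: co2     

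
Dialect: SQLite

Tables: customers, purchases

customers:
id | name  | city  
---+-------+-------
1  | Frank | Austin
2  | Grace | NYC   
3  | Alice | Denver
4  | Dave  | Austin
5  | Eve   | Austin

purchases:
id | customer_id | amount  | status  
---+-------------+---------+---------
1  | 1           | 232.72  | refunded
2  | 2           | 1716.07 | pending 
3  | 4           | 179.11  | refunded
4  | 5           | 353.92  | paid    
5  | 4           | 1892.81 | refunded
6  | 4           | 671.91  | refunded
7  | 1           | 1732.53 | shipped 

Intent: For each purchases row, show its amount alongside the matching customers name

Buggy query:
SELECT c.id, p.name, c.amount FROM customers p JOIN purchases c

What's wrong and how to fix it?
Bug: Missing join condition: each purchases row is matched to all customers rows instead of just its own

Fix: Add ON c.customer_id = p.id to the JOIN

Corrected query:
SELECT c.id, p.name, c.amount FROM customers p JOIN purchases c ON c.customer_id = p.id

Result:
id | name  | amount 
---+-------+--------
1  | Frank | 232.72 
2  | Grace | 1716.07
3  | Dave  | 179.11 
4  | Eve   | 353.92 
5  | Dave  | 1892.81
6  | Dave  | 671.91 
7  | Frank | 1732.53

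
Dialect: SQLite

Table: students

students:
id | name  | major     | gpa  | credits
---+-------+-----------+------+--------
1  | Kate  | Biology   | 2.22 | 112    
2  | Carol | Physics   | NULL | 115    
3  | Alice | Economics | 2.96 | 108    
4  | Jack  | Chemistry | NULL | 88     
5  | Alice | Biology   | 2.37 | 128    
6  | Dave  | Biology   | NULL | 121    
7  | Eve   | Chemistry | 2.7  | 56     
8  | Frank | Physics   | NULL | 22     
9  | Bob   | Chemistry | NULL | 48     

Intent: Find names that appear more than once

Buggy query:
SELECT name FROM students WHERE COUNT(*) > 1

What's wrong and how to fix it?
Bug: COUNT(*) is an aggregate and cannot be used in WHERE

Fix: Group first, then use HAVING for the count condition

Corrected query:
SELECT name FROM students GROUP BY name HAVING COUNT(*) > 1

Result:
name 
-----
Alice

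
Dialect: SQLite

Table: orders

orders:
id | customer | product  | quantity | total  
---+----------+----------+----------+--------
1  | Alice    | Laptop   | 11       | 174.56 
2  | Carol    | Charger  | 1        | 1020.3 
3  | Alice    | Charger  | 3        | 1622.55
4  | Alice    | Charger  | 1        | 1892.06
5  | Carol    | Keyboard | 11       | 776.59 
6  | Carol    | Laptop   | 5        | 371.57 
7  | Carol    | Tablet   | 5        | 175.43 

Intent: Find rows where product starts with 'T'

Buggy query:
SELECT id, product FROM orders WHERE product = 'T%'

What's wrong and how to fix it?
Bug: '=' compares the literal string including the % character; pattern matching needs LIKE

Fix: Replace '=' with LIKE so 'T%' is treated as a pattern

Corrected query:
SELECT id, product FROM orders WHERE product LIKE 'T%'

Result:
id | product
---+--------
7  | Tablet 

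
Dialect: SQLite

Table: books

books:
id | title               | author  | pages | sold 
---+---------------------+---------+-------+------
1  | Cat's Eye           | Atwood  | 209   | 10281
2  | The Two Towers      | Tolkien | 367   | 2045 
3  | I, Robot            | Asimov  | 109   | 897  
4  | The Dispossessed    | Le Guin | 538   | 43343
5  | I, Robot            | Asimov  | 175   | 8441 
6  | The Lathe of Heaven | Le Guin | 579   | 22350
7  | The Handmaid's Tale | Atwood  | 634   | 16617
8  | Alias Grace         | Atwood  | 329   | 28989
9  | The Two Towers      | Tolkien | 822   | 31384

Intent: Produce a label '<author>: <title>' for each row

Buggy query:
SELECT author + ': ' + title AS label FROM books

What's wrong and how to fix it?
Bug: '+' is numeric addition; on text columns SQLite converts them to 0 instead of concatenating

Fix: Replace + with || to concatenate text

Corrected query:
SELECT author || ': ' || title AS label FROM books

Result:
label                       
----------------------------
Atwood: Cat's Eye           
Tolkien: The Two Towers     
Asimov: I, Robot            
Le Guin: The Dispossessed   
Asimov: I, Robot            
Le Guin: The Lathe of Heaven
Atwood: The Handmaid's Tale 
Atwood: Alias Grace         
Tolkien: The Two Towers     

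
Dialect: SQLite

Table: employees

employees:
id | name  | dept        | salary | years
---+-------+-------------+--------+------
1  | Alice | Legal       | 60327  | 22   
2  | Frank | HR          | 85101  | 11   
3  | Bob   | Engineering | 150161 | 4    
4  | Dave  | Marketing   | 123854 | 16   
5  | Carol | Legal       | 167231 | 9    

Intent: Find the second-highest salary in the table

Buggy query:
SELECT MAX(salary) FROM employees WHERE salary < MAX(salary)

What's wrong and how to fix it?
Bug: MAX(salary) on the right of the comparison is an aggregate-in-WHERE error

Fix: Put the inner MAX in a scalar subquery

Corrected query:
SELECT MAX(salary) FROM employees WHERE salary < (SELECT MAX(salary) FROM employees)

Result:
MAX(salary)
-----------
150161     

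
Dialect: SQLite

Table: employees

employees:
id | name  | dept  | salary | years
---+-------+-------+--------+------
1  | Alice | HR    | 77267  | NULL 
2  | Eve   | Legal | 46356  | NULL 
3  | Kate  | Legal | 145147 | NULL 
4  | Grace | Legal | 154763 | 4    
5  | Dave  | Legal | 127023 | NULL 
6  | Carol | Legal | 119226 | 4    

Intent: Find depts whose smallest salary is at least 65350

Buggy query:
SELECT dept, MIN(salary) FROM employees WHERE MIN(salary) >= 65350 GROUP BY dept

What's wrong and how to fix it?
Bug: Aggregates like MIN are computed per group after WHERE runs

Fix: Use HAVING for the per-group MIN condition

Corrected query:
SELECT dept, MIN(salary) FROM employees GROUP BY dept HAVING MIN(salary) >= 65350

Result:
dept | MIN(salary)
-----+------------
HR   | 77267      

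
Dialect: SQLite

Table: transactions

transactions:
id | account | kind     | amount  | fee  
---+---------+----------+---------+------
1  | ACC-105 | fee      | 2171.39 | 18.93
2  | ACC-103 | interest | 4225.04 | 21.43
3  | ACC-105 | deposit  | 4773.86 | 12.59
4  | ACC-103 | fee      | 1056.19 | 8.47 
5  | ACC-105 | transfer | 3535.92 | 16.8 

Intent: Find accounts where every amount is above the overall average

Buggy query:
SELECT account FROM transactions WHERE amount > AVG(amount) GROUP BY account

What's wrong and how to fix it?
Bug: WHERE evaluates per row before aggregation, so AVG() is unavailable

Fix: Compute the overall average in a scalar subquery and compare each group's MIN against it in HAVING

Corrected query:
SELECT account FROM transactions GROUP BY account HAVING MIN(amount) > (SELECT AVG(amount) FROM transactions)

Result:
(no rows)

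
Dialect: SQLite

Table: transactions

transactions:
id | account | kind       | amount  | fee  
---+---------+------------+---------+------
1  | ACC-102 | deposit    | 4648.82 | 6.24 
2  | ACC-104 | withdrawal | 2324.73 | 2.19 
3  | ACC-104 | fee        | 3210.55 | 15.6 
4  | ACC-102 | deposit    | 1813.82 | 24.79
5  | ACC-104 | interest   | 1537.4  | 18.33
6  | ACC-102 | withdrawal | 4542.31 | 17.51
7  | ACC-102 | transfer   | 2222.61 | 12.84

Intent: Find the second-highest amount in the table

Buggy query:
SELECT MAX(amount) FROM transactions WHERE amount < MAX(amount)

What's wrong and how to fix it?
Bug: MAX(amount) on the right of the comparison is an aggregate-in-WHERE error

Fix: Compute the overall MAX in a subquery, then take MAX of rows below it

Corrected query:
SELECT MAX(amount) FROM transactions WHERE amount < (SELECT MAX(amount) FROM transactions)

Result:
MAX(amount)
-----------
4542.31    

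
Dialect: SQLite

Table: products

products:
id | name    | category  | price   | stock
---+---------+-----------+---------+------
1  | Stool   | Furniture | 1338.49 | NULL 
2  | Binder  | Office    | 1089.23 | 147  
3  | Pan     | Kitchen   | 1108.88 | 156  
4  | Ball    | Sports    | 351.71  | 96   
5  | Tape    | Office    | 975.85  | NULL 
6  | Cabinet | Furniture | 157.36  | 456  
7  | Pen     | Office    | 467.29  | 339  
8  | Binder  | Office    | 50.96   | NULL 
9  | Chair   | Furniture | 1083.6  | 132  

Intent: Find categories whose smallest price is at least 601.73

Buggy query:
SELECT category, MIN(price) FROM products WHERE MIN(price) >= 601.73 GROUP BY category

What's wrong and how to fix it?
Bug: MIN() in WHERE is a misuse of aggregate

Fix: Use HAVING for the per-group MIN condition

Corrected query:
SELECT category, MIN(price) FROM products GROUP BY category HAVING MIN(price) >= 601.73

Result:
category | MIN(price)
---------+-----------
Kitchen  | 1108.88   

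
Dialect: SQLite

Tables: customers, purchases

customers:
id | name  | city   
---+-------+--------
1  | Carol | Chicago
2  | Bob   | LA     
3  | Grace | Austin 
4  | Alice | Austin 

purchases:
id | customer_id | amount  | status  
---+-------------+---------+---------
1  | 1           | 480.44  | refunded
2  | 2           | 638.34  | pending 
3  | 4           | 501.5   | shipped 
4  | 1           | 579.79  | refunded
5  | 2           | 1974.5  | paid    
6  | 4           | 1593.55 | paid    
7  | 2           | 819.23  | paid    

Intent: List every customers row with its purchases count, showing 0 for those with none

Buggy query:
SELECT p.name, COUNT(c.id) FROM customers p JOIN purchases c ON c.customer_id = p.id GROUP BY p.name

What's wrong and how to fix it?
Bug: An inner join excludes parents with zero children

Fix: Use LEFT JOIN so parents without children still appear (COUNT(c.id) gives 0)

Corrected query:
SELECT p.name, COUNT(c.id) FROM customers p LEFT JOIN purchases c ON c.customer_id = p.id GROUP BY p.name

Result:
name  | COUNT(c.id)
------+------------
Alice | 2          
Bob   | 3          
Carol | 2          
Grace | 0          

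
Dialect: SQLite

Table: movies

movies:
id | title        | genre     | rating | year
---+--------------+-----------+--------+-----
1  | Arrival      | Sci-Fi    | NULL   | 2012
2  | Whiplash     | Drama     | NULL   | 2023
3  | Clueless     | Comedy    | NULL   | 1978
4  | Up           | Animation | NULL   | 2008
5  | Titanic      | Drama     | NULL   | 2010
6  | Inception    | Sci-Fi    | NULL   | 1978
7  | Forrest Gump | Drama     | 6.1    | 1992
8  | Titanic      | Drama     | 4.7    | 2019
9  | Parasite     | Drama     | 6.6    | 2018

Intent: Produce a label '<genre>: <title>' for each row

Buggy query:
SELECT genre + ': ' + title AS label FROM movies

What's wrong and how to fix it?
Bug: SQLite uses || for string concatenation; + coerces text to numbers (yielding 0)

Fix: Replace + with || to concatenate text

Corrected query:
SELECT genre || ': ' || title AS label FROM movies

Result:
label              
-------------------
Sci-Fi: Arrival    
Drama: Whiplash    
Comedy: Clueless   
Animation: Up      
Drama: Titanic     
Sci-Fi: Inception  
Drama: Forrest Gump
Drama: Titanic     
Drama: Parasite    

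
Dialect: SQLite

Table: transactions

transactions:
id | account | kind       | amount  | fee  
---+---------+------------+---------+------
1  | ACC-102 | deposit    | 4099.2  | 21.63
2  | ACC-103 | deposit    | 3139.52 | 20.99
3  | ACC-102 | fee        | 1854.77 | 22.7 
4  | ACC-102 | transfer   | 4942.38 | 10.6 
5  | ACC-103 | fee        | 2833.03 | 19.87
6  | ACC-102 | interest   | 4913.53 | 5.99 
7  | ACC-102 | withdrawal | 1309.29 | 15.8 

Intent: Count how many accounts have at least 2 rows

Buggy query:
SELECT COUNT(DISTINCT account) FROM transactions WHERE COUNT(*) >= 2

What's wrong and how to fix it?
Bug: WHERE filters individual rows, not groups, so a group-level COUNT is invalid there

Fix: Group first with HAVING COUNT(*) >= 2, then COUNT the resulting groups

Corrected query:
SELECT COUNT(*) FROM (SELECT account FROM transactions GROUP BY account HAVING COUNT(*) >= 2)

Result:
COUNT(*)
--------
2       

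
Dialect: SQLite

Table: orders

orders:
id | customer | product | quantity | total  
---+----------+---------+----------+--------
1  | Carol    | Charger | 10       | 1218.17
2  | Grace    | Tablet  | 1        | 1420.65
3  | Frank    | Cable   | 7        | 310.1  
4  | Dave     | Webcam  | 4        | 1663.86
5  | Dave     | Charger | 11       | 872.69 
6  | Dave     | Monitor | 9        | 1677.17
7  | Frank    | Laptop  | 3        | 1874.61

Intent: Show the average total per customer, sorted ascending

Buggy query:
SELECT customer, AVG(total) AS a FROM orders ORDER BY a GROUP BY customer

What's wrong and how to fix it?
Bug: ORDER BY appears before GROUP BY; SQL clause order requires GROUP BY first

Fix: Move ORDER BY to the end, after GROUP BY

Corrected query:
SELECT customer, AVG(total) AS a FROM orders GROUP BY customer ORDER BY a

Result:
customer | a          
---------+------------
Frank    | 1092.355   
Carol    | 1218.17    
Dave     | 1404.573333
Grace    | 1420.65    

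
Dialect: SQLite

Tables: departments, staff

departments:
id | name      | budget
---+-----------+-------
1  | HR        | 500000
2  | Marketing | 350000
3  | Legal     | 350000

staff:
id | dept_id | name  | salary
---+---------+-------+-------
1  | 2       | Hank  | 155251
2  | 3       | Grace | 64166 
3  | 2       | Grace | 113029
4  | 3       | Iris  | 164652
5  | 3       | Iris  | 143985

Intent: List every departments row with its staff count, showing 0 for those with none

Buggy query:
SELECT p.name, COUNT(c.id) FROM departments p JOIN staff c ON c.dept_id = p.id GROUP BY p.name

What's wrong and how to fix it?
Bug: INNER JOIN drops departments rows that have no matching staff rows

Fix: Use LEFT JOIN so parents without children still appear (COUNT(c.id) gives 0)

Corrected query:
SELECT p.name, COUNT(c.id) FROM departments p LEFT JOIN staff c ON c.dept_id = p.id GROUP BY p.name

Result:
name      | COUNT(c.id)
----------+------------
HR        | 0          
Legal     | 3          
Marketing | 2          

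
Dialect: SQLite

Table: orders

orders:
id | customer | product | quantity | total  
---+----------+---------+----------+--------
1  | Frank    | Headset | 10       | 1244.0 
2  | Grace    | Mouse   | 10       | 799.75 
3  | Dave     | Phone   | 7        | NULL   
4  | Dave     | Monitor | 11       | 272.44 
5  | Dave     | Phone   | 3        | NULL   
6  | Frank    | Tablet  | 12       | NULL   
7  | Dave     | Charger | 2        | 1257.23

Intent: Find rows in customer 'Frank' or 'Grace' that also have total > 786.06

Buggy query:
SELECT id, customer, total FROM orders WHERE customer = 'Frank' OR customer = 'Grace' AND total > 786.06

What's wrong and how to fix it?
Bug: AND binds tighter than OR, so this parses as customer = 'Frank' OR (customer = 'Grace' AND total > 786.06)

Fix: Add parentheses around the OR so the AND applies to both alternatives

Corrected query:
SELECT id, customer, total FROM orders WHERE (customer = 'Frank' OR customer = 'Grace') AND total > 786.06

Result:
id | customer | total 
---+----------+-------
1  | Frank    | 1244  
2  | Grace    | 799.75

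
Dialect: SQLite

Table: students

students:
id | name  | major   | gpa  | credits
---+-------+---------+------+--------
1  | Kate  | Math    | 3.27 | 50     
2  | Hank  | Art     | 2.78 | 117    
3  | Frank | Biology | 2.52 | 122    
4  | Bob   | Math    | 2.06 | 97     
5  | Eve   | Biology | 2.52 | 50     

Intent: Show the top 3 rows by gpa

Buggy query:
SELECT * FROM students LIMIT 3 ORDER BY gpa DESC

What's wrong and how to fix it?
Bug: ORDER BY cannot follow LIMIT; LIMIT is the final clause

Fix: Sort with ORDER BY, then apply LIMIT

Corrected query:
SELECT * FROM students ORDER BY gpa DESC LIMIT 3

Result:
id | name  | major   | gpa  | credits
---+-------+---------+------+--------
1  | Kate  | Math    | 3.27 | 50     
2  | Hank  | Art     | 2.78 | 117    
3  | Frank | Biology | 2.52 | 122    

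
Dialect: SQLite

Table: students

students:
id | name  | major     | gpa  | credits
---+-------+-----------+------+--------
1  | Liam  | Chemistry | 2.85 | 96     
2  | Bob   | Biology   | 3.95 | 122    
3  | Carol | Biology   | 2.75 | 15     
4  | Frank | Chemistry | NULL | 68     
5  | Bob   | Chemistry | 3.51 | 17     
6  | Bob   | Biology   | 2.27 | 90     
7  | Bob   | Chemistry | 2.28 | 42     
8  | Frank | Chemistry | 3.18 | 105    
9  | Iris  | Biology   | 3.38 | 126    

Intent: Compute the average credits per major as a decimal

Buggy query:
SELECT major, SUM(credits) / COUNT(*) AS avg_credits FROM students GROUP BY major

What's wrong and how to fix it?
Bug: SUM(credits) and COUNT(*) are both integers; the division truncates the fractional part

Fix: Cast one side to REAL so the division keeps the fractional part

Corrected query:
SELECT major, SUM(credits) * 1.0 / COUNT(*) AS avg_credits FROM students GROUP BY major

Result:
major     | avg_credits
----------+------------
Biology   | 88.25      
Chemistry | 65.6       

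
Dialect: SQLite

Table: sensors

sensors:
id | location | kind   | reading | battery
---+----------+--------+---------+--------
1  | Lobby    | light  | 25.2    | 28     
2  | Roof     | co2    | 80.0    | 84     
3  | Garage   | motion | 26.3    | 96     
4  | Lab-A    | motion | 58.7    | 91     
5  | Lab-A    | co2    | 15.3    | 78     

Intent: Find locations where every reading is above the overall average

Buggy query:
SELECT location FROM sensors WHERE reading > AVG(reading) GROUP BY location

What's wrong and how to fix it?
Bug: WHERE evaluates per row before aggregation, so AVG() is unavailable

Fix: Use a subquery for AVG and a HAVING MIN(...) filter so the condition holds for every row in the group

Corrected query:
SELECT location FROM sensors GROUP BY location HAVING MIN(reading) > (SELECT AVG(reading) FROM sensors)

Result:
location
--------
Roof    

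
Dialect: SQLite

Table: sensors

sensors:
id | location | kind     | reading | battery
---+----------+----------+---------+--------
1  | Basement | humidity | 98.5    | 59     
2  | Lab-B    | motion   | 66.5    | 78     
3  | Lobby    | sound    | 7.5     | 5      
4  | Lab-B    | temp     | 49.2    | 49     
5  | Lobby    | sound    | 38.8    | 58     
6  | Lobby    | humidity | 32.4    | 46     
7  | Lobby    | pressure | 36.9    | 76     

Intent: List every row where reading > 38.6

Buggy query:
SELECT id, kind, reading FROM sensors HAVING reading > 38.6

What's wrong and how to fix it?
Bug: HAVING filters the output of aggregation, but this query has no GROUP BY and no aggregate functions, so SQLite rejects it (HAVING clause on a non-aggregate query); the condition here is per row

Fix: Use WHERE for row-level filtering

Corrected query:
SELECT id, kind, reading FROM sensors WHERE reading > 38.6

Result:
id | kind     | reading
---+----------+--------
1  | humidity | 98.5   
2  | motion   | 66.5   
4  | temp     | 49.2   
5  | sound    | 38.8   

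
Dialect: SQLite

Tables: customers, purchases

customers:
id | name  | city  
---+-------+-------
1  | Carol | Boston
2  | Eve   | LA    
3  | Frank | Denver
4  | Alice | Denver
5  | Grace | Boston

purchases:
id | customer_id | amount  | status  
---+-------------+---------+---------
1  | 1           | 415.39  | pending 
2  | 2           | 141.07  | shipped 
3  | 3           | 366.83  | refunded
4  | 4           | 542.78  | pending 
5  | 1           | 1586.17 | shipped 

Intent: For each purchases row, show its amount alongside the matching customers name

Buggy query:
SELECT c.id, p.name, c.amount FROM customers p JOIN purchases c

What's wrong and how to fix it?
Bug: Missing join condition: each purchases row is matched to all customers rows instead of just its own

Fix: Specify the join condition linking the foreign key to the parent id

Corrected query:
SELECT c.id, p.name, c.amount FROM customers p JOIN purchases c ON c.customer_id = p.id

Result:
id | name  | amount 
---+-------+--------
1  | Carol | 415.39 
2  | Eve   | 141.07 
3  | Frank | 366.83 
4  | Alice | 542.78 
5  | Carol | 1586.17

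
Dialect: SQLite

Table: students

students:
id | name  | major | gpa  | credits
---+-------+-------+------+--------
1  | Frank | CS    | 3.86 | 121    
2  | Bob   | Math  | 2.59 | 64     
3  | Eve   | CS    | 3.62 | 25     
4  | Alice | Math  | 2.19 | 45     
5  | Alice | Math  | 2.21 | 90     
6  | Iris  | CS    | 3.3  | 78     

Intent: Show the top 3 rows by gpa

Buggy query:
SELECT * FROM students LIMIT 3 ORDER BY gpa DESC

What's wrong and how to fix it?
Bug: ORDER BY cannot follow LIMIT; LIMIT is the final clause

Fix: Swap the clauses: ORDER BY first, then LIMIT

Corrected query:
SELECT * FROM students ORDER BY gpa DESC LIMIT 3

Result:
id | name  | major | gpa  | credits
---+-------+-------+------+--------
1  | Frank | CS    | 3.86 | 121    
3  | Eve   | CS    | 3.62 | 25     
6  | Iris  | CS    | 3.3  | 78     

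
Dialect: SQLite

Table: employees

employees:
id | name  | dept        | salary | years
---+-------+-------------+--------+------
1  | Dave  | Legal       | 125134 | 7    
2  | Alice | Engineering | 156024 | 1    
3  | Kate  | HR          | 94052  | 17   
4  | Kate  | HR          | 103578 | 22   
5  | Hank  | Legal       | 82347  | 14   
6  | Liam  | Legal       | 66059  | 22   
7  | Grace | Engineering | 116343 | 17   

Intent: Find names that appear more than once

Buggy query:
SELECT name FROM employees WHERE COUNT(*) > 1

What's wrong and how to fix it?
Bug: WHERE can't reference COUNT(*); aggregates are computed after WHERE

Fix: GROUP BY name, then filter groups with HAVING COUNT(*) > 1

Corrected query:
SELECT name FROM employees GROUP BY name HAVING COUNT(*) > 1

Result:
name
----
Kate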